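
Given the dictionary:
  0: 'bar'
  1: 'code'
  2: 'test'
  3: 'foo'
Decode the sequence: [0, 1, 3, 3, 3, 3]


Look up each index in the dictionary:
  0 -> 'bar'
  1 -> 'code'
  3 -> 'foo'
  3 -> 'foo'
  3 -> 'foo'
  3 -> 'foo'

Decoded: "bar code foo foo foo foo"


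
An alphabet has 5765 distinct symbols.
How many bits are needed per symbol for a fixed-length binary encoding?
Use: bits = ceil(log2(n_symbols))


log2(5765) = 12.4931
Bracket: 2^12 = 4096 < 5765 <= 2^13 = 8192
So ceil(log2(5765)) = 13

bits = ceil(log2(5765)) = ceil(12.4931) = 13 bits


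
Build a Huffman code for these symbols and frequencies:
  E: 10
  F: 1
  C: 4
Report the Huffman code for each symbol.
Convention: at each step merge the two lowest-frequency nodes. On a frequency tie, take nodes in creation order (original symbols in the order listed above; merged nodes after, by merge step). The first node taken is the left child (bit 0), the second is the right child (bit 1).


Huffman tree construction:
Step 1: Merge F(1) + C(4) = 5
Step 2: Merge (F+C)(5) + E(10) = 15
Read each symbol's code off the tree from the root (left child = 0, right child = 1).

Codes:
  E: 1 (length 1)
  F: 00 (length 2)
  C: 01 (length 2)
Average code length: 20/15 = 1.3333 bits/symbol


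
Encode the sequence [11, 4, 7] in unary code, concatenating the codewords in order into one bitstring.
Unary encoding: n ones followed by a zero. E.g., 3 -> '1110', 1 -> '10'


Encode each number as n ones followed by a terminating 0:
  11 -> 111111111110 (12 bits)
  4 -> 11110 (5 bits)
  7 -> 11111110 (8 bits)
Total length = 12 + 5 + 8 = 25 bits.

Unary([11, 4, 7]) = 1111111111101111011111110 (25 bits)


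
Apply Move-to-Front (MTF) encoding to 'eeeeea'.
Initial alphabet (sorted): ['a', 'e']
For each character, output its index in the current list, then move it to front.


MTF encoding:
'e': index 1 in ['a', 'e'] -> ['e', 'a']
'e': index 0 in ['e', 'a'] -> ['e', 'a']
'e': index 0 in ['e', 'a'] -> ['e', 'a']
'e': index 0 in ['e', 'a'] -> ['e', 'a']
'e': index 0 in ['e', 'a'] -> ['e', 'a']
'a': index 1 in ['e', 'a'] -> ['a', 'e']


Output: [1, 0, 0, 0, 0, 1]


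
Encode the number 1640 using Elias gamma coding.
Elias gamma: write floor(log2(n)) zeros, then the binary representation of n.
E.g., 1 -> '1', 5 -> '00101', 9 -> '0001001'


num_bits = floor(log2(1640)) + 1 = 11
leading_zeros = num_bits - 1 = 10
binary(1640) = 11001101000

Elias gamma(1640) = '0000000000' + '11001101000' = 000000000011001101000 (21 bits)


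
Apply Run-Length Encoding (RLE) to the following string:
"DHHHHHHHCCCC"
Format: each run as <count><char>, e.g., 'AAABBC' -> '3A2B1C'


Scanning runs left to right:
  i=0: run of 'D' x 1 -> '1D'
  i=1: run of 'H' x 7 -> '7H'
  i=8: run of 'C' x 4 -> '4C'

RLE = 1D7H4C


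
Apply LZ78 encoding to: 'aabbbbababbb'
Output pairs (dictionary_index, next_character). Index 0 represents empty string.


LZ78 encoding steps:
Dictionary: {0: ''}
Step 1: w='' (idx 0), next='a' -> output (0, 'a'), add 'a' as idx 1
Step 2: w='a' (idx 1), next='b' -> output (1, 'b'), add 'ab' as idx 2
Step 3: w='' (idx 0), next='b' -> output (0, 'b'), add 'b' as idx 3
Step 4: w='b' (idx 3), next='b' -> output (3, 'b'), add 'bb' as idx 4
Step 5: w='ab' (idx 2), next='a' -> output (2, 'a'), add 'aba' as idx 5
Step 6: w='bb' (idx 4), next='b' -> output (4, 'b'), add 'bbb' as idx 6


Encoded: [(0, 'a'), (1, 'b'), (0, 'b'), (3, 'b'), (2, 'a'), (4, 'b')]


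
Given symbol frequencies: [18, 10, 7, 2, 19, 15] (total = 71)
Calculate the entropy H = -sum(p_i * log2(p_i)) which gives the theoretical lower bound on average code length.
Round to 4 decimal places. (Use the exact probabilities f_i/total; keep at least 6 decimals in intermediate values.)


Per-symbol terms -p_i * log2(p_i) with p_i = f_i/71:
  p = 18/71 = 0.253521: log2(p) = -1.979822, -p*log2(p) = 0.501927
  p = 10/71 = 0.140845: log2(p) = -2.827819, -p*log2(p) = 0.398284
  p = 7/71 = 0.098592: log2(p) = -3.342392, -p*log2(p) = 0.329532
  p = 2/71 = 0.028169: log2(p) = -5.149747, -p*log2(p) = 0.145063
  p = 19/71 = 0.267606: log2(p) = -1.901820, -p*log2(p) = 0.508938
  p = 15/71 = 0.211268: log2(p) = -2.242857, -p*log2(p) = 0.473843
H = 0.501927 + 0.398284 + 0.329532 + 0.145063 + 0.508938 + 0.473843 = 2.357587

H = 2.3576 bits/symbol


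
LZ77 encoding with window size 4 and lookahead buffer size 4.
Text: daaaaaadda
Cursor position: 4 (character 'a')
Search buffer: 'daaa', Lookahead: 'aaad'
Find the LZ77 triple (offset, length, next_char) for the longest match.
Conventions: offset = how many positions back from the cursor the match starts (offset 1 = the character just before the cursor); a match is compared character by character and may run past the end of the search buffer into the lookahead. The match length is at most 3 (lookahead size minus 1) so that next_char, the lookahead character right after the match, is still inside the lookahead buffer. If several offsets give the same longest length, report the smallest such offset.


Try each offset into the search buffer:
  offset=1 (pos 3, char 'a'): match length 3
  offset=2 (pos 2, char 'a'): match length 3
  offset=3 (pos 1, char 'a'): match length 3
  offset=4 (pos 0, char 'd'): match length 0
Longest match has length 3, found at offsets 1, 2, 3; take the smallest, offset 1.
next_char = character at position 4 + 3 = 7 -> 'd'

Best match: offset=1, length=3 (matching 'aaa' starting at position 3)
LZ77 triple: (1, 3, 'd')


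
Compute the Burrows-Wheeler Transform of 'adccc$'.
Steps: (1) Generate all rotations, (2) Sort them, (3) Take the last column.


Rotations (sorted):
  0: $adccc -> last char: c
  1: adccc$ -> last char: $
  2: c$adcc -> last char: c
  3: cc$adc -> last char: c
  4: ccc$ad -> last char: d
  5: dccc$a -> last char: a


BWT = c$ccda


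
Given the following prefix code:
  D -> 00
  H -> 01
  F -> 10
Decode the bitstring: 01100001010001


Decoding step by step:
Bits 01 -> H
Bits 10 -> F
Bits 00 -> D
Bits 01 -> H
Bits 01 -> H
Bits 00 -> D
Bits 01 -> H


Decoded message: HFDHHDH


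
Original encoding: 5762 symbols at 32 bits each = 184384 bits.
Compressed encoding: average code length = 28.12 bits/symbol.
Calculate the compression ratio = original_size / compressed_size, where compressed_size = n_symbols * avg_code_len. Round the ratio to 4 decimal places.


original_size = n_symbols * orig_bits = 5762 * 32 = 184384 bits
compressed_size = n_symbols * avg_code_len = 5762 * 28.12 = 162027.44 bits
ratio = original_size / compressed_size = 184384 / 162027.44 = 1.138

Compression ratio = 1.138


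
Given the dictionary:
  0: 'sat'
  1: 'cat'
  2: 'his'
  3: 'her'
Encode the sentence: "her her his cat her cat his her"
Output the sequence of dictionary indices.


Look up each word in the dictionary:
  'her' -> 3
  'her' -> 3
  'his' -> 2
  'cat' -> 1
  'her' -> 3
  'cat' -> 1
  'his' -> 2
  'her' -> 3

Encoded: [3, 3, 2, 1, 3, 1, 2, 3]


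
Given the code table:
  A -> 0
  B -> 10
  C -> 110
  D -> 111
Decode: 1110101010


Decoding:
111 -> D
0 -> A
10 -> B
10 -> B
10 -> B


Result: DABBB


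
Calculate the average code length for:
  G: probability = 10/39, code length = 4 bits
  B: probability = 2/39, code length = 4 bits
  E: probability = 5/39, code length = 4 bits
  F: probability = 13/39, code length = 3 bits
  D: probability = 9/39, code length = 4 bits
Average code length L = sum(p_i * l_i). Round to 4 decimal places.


Weighted contributions p_i * l_i:
  G: (10/39) * 4 = 40/39
  B: (2/39) * 4 = 8/39
  E: (5/39) * 4 = 20/39
  F: (13/39) * 3 = 39/39
  D: (9/39) * 4 = 36/39
Sum = (40 + 8 + 20 + 39 + 36)/39 = 143/39

L = 143/39 = 3.6667 bits/symbol


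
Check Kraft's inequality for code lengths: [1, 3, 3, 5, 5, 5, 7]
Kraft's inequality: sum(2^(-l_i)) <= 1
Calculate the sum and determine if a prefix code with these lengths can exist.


Sum = 2^(-1) + 2^(-3) + 2^(-3) + 2^(-5) + 2^(-5) + 2^(-5) + 2^(-7)
    = 0.5 + 0.125 + 0.125 + 0.03125 + 0.03125 + 0.03125 + 0.0078125
    = 109/128 = 0.8515625
Since 0.8515625 <= 1, Kraft's inequality IS satisfied.
A prefix code with these lengths CAN exist.

Kraft sum = 0.8515625. Satisfied.


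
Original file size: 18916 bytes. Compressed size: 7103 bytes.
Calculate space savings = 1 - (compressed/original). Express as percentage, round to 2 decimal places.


ratio = compressed/original = 7103/18916 = 0.375502
savings = 1 - ratio = 1 - 0.375502 = 0.624498
as a percentage: 0.624498 * 100 = 62.45%

Space savings = 1 - 7103/18916 = 62.45%


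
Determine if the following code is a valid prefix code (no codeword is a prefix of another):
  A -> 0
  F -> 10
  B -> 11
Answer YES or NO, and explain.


Checking each pair (does one codeword prefix another?):
  A='0' vs F='10': no prefix
  A='0' vs B='11': no prefix
  F='10' vs A='0': no prefix
  F='10' vs B='11': no prefix
  B='11' vs A='0': no prefix
  B='11' vs F='10': no prefix
No violation found over all pairs.

YES -- this is a valid prefix code. No codeword is a prefix of any other codeword.


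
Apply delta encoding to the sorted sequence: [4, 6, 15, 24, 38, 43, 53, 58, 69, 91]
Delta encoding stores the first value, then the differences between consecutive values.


First value: 4
Deltas:
  6 - 4 = 2
  15 - 6 = 9
  24 - 15 = 9
  38 - 24 = 14
  43 - 38 = 5
  53 - 43 = 10
  58 - 53 = 5
  69 - 58 = 11
  91 - 69 = 22


Delta encoded: [4, 2, 9, 9, 14, 5, 10, 5, 11, 22]


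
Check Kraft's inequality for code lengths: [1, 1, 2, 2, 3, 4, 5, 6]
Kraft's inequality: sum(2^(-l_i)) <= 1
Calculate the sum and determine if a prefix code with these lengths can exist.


Sum = 2^(-1) + 2^(-1) + 2^(-2) + 2^(-2) + 2^(-3) + 2^(-4) + 2^(-5) + 2^(-6)
    = 0.5 + 0.5 + 0.25 + 0.25 + 0.125 + 0.0625 + 0.03125 + 0.015625
    = 111/64 = 1.734375
Since 1.734375 > 1, Kraft's inequality is NOT satisfied.
A prefix code with these lengths CANNOT exist.

Kraft sum = 1.734375. Not satisfied.


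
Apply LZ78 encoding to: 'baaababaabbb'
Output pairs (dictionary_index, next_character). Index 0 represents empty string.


LZ78 encoding steps:
Dictionary: {0: ''}
Step 1: w='' (idx 0), next='b' -> output (0, 'b'), add 'b' as idx 1
Step 2: w='' (idx 0), next='a' -> output (0, 'a'), add 'a' as idx 2
Step 3: w='a' (idx 2), next='a' -> output (2, 'a'), add 'aa' as idx 3
Step 4: w='b' (idx 1), next='a' -> output (1, 'a'), add 'ba' as idx 4
Step 5: w='ba' (idx 4), next='a' -> output (4, 'a'), add 'baa' as idx 5
Step 6: w='b' (idx 1), next='b' -> output (1, 'b'), add 'bb' as idx 6
Step 7: w='b' (idx 1), end of input -> output (1, '')


Encoded: [(0, 'b'), (0, 'a'), (2, 'a'), (1, 'a'), (4, 'a'), (1, 'b'), (1, '')]


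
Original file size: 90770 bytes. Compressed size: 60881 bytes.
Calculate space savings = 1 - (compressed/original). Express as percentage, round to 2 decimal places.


ratio = compressed/original = 60881/90770 = 0.670717
savings = 1 - ratio = 1 - 0.670717 = 0.329283
as a percentage: 0.329283 * 100 = 32.93%

Space savings = 1 - 60881/90770 = 32.93%


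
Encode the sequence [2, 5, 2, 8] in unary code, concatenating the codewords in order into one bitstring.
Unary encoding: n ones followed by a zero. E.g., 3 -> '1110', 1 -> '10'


Encode each number as n ones followed by a terminating 0:
  2 -> 110 (3 bits)
  5 -> 111110 (6 bits)
  2 -> 110 (3 bits)
  8 -> 111111110 (9 bits)
Total length = 3 + 6 + 3 + 9 = 21 bits.

Unary([2, 5, 2, 8]) = 110111110110111111110 (21 bits)


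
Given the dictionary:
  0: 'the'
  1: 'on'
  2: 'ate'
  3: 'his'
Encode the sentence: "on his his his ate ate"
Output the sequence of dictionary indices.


Look up each word in the dictionary:
  'on' -> 1
  'his' -> 3
  'his' -> 3
  'his' -> 3
  'ate' -> 2
  'ate' -> 2

Encoded: [1, 3, 3, 3, 2, 2]


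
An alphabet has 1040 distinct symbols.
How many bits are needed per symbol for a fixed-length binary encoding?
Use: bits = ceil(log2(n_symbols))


log2(1040) = 10.0224
Bracket: 2^10 = 1024 < 1040 <= 2^11 = 2048
So ceil(log2(1040)) = 11

bits = ceil(log2(1040)) = ceil(10.0224) = 11 bits


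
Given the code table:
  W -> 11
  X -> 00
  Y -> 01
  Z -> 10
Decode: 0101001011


Decoding:
01 -> Y
01 -> Y
00 -> X
10 -> Z
11 -> W


Result: YYXZW


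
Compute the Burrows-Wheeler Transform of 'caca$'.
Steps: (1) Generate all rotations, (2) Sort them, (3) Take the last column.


Rotations (sorted):
  0: $caca -> last char: a
  1: a$cac -> last char: c
  2: aca$c -> last char: c
  3: ca$ca -> last char: a
  4: caca$ -> last char: $


BWT = acca$


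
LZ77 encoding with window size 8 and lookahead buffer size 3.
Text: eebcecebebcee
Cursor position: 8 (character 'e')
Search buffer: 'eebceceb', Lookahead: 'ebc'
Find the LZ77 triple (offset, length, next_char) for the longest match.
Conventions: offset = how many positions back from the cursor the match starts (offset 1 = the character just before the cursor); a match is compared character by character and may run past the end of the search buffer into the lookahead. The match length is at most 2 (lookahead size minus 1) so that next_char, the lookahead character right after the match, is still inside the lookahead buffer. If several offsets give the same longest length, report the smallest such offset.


Try each offset into the search buffer:
  offset=1 (pos 7, char 'b'): match length 0
  offset=2 (pos 6, char 'e'): match length 2
  offset=3 (pos 5, char 'c'): match length 0
  offset=4 (pos 4, char 'e'): match length 1
  offset=5 (pos 3, char 'c'): match length 0
  offset=6 (pos 2, char 'b'): match length 0
  offset=7 (pos 1, char 'e'): match length 2
  offset=8 (pos 0, char 'e'): match length 1
Longest match has length 2, found at offsets 2, 7; take the smallest, offset 2.
next_char = character at position 8 + 2 = 10 -> 'c'

Best match: offset=2, length=2 (matching 'eb' starting at position 6)
LZ77 triple: (2, 2, 'c')


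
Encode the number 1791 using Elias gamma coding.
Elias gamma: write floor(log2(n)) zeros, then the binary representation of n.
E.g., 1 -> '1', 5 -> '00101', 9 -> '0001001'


num_bits = floor(log2(1791)) + 1 = 11
leading_zeros = num_bits - 1 = 10
binary(1791) = 11011111111

Elias gamma(1791) = '0000000000' + '11011111111' = 000000000011011111111 (21 bits)


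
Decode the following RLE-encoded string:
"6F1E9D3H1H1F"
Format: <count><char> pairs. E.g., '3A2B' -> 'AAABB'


Expanding each <count><char> pair:
  6F -> 'FFFFFF'
  1E -> 'E'
  9D -> 'DDDDDDDDD'
  3H -> 'HHH'
  1H -> 'H'
  1F -> 'F'

Decoded = FFFFFFEDDDDDDDDDHHHHF


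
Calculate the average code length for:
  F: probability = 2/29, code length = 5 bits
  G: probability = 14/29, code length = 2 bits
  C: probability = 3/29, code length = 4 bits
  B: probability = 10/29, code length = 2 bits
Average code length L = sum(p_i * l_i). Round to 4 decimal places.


Weighted contributions p_i * l_i:
  F: (2/29) * 5 = 10/29
  G: (14/29) * 2 = 28/29
  C: (3/29) * 4 = 12/29
  B: (10/29) * 2 = 20/29
Sum = (10 + 28 + 12 + 20)/29 = 70/29

L = 70/29 = 2.4138 bits/symbol


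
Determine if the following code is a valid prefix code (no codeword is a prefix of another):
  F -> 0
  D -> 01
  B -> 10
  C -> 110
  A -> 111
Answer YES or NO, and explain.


Checking each pair (does one codeword prefix another?):
  F='0' vs D='01': prefix -- VIOLATION

NO -- this is NOT a valid prefix code. F (0) is a prefix of D (01).


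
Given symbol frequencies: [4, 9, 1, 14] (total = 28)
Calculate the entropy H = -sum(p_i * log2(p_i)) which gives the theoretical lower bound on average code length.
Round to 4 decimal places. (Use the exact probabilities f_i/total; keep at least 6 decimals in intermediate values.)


Per-symbol terms -p_i * log2(p_i) with p_i = f_i/28:
  p = 4/28 = 0.142857: log2(p) = -2.807355, -p*log2(p) = 0.401051
  p = 9/28 = 0.321429: log2(p) = -1.637430, -p*log2(p) = 0.526317
  p = 1/28 = 0.035714: log2(p) = -4.807355, -p*log2(p) = 0.171691
  p = 14/28 = 0.500000: log2(p) = -1.000000, -p*log2(p) = 0.500000
H = 0.401051 + 0.526317 + 0.171691 + 0.500000 = 1.599059

H = 1.5991 bits/symbol


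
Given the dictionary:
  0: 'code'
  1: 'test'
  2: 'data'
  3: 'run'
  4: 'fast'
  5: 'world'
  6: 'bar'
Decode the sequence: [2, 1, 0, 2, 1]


Look up each index in the dictionary:
  2 -> 'data'
  1 -> 'test'
  0 -> 'code'
  2 -> 'data'
  1 -> 'test'

Decoded: "data test code data test"


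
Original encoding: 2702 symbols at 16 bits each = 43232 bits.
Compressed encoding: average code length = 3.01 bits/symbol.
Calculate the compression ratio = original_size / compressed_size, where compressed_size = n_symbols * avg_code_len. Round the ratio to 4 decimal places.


original_size = n_symbols * orig_bits = 2702 * 16 = 43232 bits
compressed_size = n_symbols * avg_code_len = 2702 * 3.01 = 8133.02 bits
ratio = original_size / compressed_size = 43232 / 8133.02 = 5.3156

Compression ratio = 5.3156


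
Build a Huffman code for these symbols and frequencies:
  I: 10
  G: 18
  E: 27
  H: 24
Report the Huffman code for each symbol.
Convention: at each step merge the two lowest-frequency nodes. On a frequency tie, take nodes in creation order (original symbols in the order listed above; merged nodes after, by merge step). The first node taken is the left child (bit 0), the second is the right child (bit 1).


Huffman tree construction:
Step 1: Merge I(10) + G(18) = 28
Step 2: Merge H(24) + E(27) = 51
Step 3: Merge (I+G)(28) + (H+E)(51) = 79
Read each symbol's code off the tree from the root (left child = 0, right child = 1).

Codes:
  I: 00 (length 2)
  G: 01 (length 2)
  E: 11 (length 2)
  H: 10 (length 2)
Average code length: 158/79 = 2.0000 bits/symbol


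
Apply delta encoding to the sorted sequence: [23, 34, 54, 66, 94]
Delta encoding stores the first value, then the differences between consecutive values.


First value: 23
Deltas:
  34 - 23 = 11
  54 - 34 = 20
  66 - 54 = 12
  94 - 66 = 28


Delta encoded: [23, 11, 20, 12, 28]


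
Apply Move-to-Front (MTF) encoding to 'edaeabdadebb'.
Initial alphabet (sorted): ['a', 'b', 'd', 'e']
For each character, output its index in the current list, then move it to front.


MTF encoding:
'e': index 3 in ['a', 'b', 'd', 'e'] -> ['e', 'a', 'b', 'd']
'd': index 3 in ['e', 'a', 'b', 'd'] -> ['d', 'e', 'a', 'b']
'a': index 2 in ['d', 'e', 'a', 'b'] -> ['a', 'd', 'e', 'b']
'e': index 2 in ['a', 'd', 'e', 'b'] -> ['e', 'a', 'd', 'b']
'a': index 1 in ['e', 'a', 'd', 'b'] -> ['a', 'e', 'd', 'b']
'b': index 3 in ['a', 'e', 'd', 'b'] -> ['b', 'a', 'e', 'd']
'd': index 3 in ['b', 'a', 'e', 'd'] -> ['d', 'b', 'a', 'e']
'a': index 2 in ['d', 'b', 'a', 'e'] -> ['a', 'd', 'b', 'e']
'd': index 1 in ['a', 'd', 'b', 'e'] -> ['d', 'a', 'b', 'e']
'e': index 3 in ['d', 'a', 'b', 'e'] -> ['e', 'd', 'a', 'b']
'b': index 3 in ['e', 'd', 'a', 'b'] -> ['b', 'e', 'd', 'a']
'b': index 0 in ['b', 'e', 'd', 'a'] -> ['b', 'e', 'd', 'a']


Output: [3, 3, 2, 2, 1, 3, 3, 2, 1, 3, 3, 0]


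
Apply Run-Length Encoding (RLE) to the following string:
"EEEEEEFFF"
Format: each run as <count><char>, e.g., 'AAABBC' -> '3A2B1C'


Scanning runs left to right:
  i=0: run of 'E' x 6 -> '6E'
  i=6: run of 'F' x 3 -> '3F'

RLE = 6E3F


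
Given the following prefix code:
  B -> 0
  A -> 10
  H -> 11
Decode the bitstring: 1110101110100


Decoding step by step:
Bits 11 -> H
Bits 10 -> A
Bits 10 -> A
Bits 11 -> H
Bits 10 -> A
Bits 10 -> A
Bits 0 -> B


Decoded message: HAAHAAB


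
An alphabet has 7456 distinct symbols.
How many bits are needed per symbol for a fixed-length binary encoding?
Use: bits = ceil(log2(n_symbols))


log2(7456) = 12.8642
Bracket: 2^12 = 4096 < 7456 <= 2^13 = 8192
So ceil(log2(7456)) = 13

bits = ceil(log2(7456)) = ceil(12.8642) = 13 bits


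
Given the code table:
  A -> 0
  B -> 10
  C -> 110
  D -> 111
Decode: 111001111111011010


Decoding:
111 -> D
0 -> A
0 -> A
111 -> D
111 -> D
10 -> B
110 -> C
10 -> B


Result: DAADDBCB


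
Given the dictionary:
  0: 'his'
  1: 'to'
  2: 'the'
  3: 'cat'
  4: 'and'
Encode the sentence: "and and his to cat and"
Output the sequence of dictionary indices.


Look up each word in the dictionary:
  'and' -> 4
  'and' -> 4
  'his' -> 0
  'to' -> 1
  'cat' -> 3
  'and' -> 4

Encoded: [4, 4, 0, 1, 3, 4]


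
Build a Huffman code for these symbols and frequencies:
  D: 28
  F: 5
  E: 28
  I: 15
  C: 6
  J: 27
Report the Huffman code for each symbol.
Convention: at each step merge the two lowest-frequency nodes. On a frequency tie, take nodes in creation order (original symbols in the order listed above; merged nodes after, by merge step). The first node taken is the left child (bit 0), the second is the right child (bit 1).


Huffman tree construction:
Step 1: Merge F(5) + C(6) = 11
Step 2: Merge (F+C)(11) + I(15) = 26
Step 3: Merge ((F+C)+I)(26) + J(27) = 53
Step 4: Merge D(28) + E(28) = 56
Step 5: Merge (((F+C)+I)+J)(53) + (D+E)(56) = 109
Read each symbol's code off the tree from the root (left child = 0, right child = 1).

Codes:
  D: 10 (length 2)
  F: 0000 (length 4)
  E: 11 (length 2)
  I: 001 (length 3)
  C: 0001 (length 4)
  J: 01 (length 2)
Average code length: 255/109 = 2.3394 bits/symbol


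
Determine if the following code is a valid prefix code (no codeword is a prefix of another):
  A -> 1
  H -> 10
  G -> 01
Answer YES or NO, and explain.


Checking each pair (does one codeword prefix another?):
  A='1' vs H='10': prefix -- VIOLATION

NO -- this is NOT a valid prefix code. A (1) is a prefix of H (10).


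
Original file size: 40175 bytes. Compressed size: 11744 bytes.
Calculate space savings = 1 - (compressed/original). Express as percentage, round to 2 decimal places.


ratio = compressed/original = 11744/40175 = 0.292321
savings = 1 - ratio = 1 - 0.292321 = 0.707679
as a percentage: 0.707679 * 100 = 70.77%

Space savings = 1 - 11744/40175 = 70.77%


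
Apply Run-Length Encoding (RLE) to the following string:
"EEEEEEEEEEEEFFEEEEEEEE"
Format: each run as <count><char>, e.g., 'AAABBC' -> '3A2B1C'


Scanning runs left to right:
  i=0: run of 'E' x 12 -> '12E'
  i=12: run of 'F' x 2 -> '2F'
  i=14: run of 'E' x 8 -> '8E'

RLE = 12E2F8E


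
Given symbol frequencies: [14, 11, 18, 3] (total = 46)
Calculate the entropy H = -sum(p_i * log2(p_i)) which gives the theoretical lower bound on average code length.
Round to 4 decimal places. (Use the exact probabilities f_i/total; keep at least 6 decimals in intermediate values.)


Per-symbol terms -p_i * log2(p_i) with p_i = f_i/46:
  p = 14/46 = 0.304348: log2(p) = -1.716207, -p*log2(p) = 0.522324
  p = 11/46 = 0.239130: log2(p) = -2.064130, -p*log2(p) = 0.493596
  p = 18/46 = 0.391304: log2(p) = -1.353637, -p*log2(p) = 0.529684
  p = 3/46 = 0.065217: log2(p) = -3.938599, -p*log2(p) = 0.256865
H = 0.522324 + 0.493596 + 0.529684 + 0.256865 = 1.802469

H = 1.8025 bits/symbol


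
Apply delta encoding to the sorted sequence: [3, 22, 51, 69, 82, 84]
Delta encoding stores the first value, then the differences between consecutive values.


First value: 3
Deltas:
  22 - 3 = 19
  51 - 22 = 29
  69 - 51 = 18
  82 - 69 = 13
  84 - 82 = 2


Delta encoded: [3, 19, 29, 18, 13, 2]


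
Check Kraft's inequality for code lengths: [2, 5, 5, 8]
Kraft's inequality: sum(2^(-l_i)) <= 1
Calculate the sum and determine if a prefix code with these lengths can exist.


Sum = 2^(-2) + 2^(-5) + 2^(-5) + 2^(-8)
    = 0.25 + 0.03125 + 0.03125 + 0.00390625
    = 81/256 = 0.31640625
Since 0.31640625 <= 1, Kraft's inequality IS satisfied.
A prefix code with these lengths CAN exist.

Kraft sum = 0.31640625. Satisfied.


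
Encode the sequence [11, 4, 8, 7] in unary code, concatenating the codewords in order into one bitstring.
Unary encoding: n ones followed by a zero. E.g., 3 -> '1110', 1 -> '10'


Encode each number as n ones followed by a terminating 0:
  11 -> 111111111110 (12 bits)
  4 -> 11110 (5 bits)
  8 -> 111111110 (9 bits)
  7 -> 11111110 (8 bits)
Total length = 12 + 5 + 9 + 8 = 34 bits.

Unary([11, 4, 8, 7]) = 1111111111101111011111111011111110 (34 bits)


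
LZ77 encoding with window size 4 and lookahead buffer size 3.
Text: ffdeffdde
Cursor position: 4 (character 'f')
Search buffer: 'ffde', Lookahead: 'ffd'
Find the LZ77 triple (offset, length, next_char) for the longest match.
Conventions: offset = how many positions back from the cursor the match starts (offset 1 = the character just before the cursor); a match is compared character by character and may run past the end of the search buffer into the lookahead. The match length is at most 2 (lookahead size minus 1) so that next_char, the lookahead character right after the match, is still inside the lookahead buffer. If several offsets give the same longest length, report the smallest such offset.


Try each offset into the search buffer:
  offset=1 (pos 3, char 'e'): match length 0
  offset=2 (pos 2, char 'd'): match length 0
  offset=3 (pos 1, char 'f'): match length 1
  offset=4 (pos 0, char 'f'): match length 2
Longest match has length 2 at offset 4.
next_char = character at position 4 + 2 = 6 -> 'd'

Best match: offset=4, length=2 (matching 'ff' starting at position 0)
LZ77 triple: (4, 2, 'd')


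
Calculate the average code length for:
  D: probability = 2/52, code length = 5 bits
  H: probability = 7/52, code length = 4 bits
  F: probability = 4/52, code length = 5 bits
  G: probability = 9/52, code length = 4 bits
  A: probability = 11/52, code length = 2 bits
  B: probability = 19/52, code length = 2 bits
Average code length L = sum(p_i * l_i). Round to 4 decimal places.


Weighted contributions p_i * l_i:
  D: (2/52) * 5 = 10/52
  H: (7/52) * 4 = 28/52
  F: (4/52) * 5 = 20/52
  G: (9/52) * 4 = 36/52
  A: (11/52) * 2 = 22/52
  B: (19/52) * 2 = 38/52
Sum = (10 + 28 + 20 + 36 + 22 + 38)/52 = 154/52

L = 154/52 = 2.9615 bits/symbol


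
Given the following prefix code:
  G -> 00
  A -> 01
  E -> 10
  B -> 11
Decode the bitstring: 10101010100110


Decoding step by step:
Bits 10 -> E
Bits 10 -> E
Bits 10 -> E
Bits 10 -> E
Bits 10 -> E
Bits 01 -> A
Bits 10 -> E


Decoded message: EEEEEAE


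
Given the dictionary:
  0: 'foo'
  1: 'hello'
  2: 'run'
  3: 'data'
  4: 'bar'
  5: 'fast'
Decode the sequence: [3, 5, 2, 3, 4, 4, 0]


Look up each index in the dictionary:
  3 -> 'data'
  5 -> 'fast'
  2 -> 'run'
  3 -> 'data'
  4 -> 'bar'
  4 -> 'bar'
  0 -> 'foo'

Decoded: "data fast run data bar bar foo"


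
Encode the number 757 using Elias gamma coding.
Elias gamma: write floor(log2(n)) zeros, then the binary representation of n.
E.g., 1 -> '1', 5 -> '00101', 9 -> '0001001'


num_bits = floor(log2(757)) + 1 = 10
leading_zeros = num_bits - 1 = 9
binary(757) = 1011110101

Elias gamma(757) = '000000000' + '1011110101' = 0000000001011110101 (19 bits)


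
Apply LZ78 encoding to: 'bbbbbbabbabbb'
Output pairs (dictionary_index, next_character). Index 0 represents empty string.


LZ78 encoding steps:
Dictionary: {0: ''}
Step 1: w='' (idx 0), next='b' -> output (0, 'b'), add 'b' as idx 1
Step 2: w='b' (idx 1), next='b' -> output (1, 'b'), add 'bb' as idx 2
Step 3: w='bb' (idx 2), next='b' -> output (2, 'b'), add 'bbb' as idx 3
Step 4: w='' (idx 0), next='a' -> output (0, 'a'), add 'a' as idx 4
Step 5: w='bb' (idx 2), next='a' -> output (2, 'a'), add 'bba' as idx 5
Step 6: w='bbb' (idx 3), end of input -> output (3, '')


Encoded: [(0, 'b'), (1, 'b'), (2, 'b'), (0, 'a'), (2, 'a'), (3, '')]


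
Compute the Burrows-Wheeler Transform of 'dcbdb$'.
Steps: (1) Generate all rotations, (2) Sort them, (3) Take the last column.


Rotations (sorted):
  0: $dcbdb -> last char: b
  1: b$dcbd -> last char: d
  2: bdb$dc -> last char: c
  3: cbdb$d -> last char: d
  4: db$dcb -> last char: b
  5: dcbdb$ -> last char: $


BWT = bdcdb$


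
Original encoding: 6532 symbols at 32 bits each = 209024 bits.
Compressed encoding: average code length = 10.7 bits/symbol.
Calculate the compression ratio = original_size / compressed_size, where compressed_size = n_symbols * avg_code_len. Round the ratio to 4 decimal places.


original_size = n_symbols * orig_bits = 6532 * 32 = 209024 bits
compressed_size = n_symbols * avg_code_len = 6532 * 10.7 = 69892.4 bits
ratio = original_size / compressed_size = 209024 / 69892.4 = 2.9907

Compression ratio = 2.9907


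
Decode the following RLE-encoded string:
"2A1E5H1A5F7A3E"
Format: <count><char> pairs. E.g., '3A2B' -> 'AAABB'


Expanding each <count><char> pair:
  2A -> 'AA'
  1E -> 'E'
  5H -> 'HHHHH'
  1A -> 'A'
  5F -> 'FFFFF'
  7A -> 'AAAAAAA'
  3E -> 'EEE'

Decoded = AAEHHHHHAFFFFFAAAAAAAEEE


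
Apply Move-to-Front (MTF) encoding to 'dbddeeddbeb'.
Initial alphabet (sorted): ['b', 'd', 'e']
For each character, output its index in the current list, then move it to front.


MTF encoding:
'd': index 1 in ['b', 'd', 'e'] -> ['d', 'b', 'e']
'b': index 1 in ['d', 'b', 'e'] -> ['b', 'd', 'e']
'd': index 1 in ['b', 'd', 'e'] -> ['d', 'b', 'e']
'd': index 0 in ['d', 'b', 'e'] -> ['d', 'b', 'e']
'e': index 2 in ['d', 'b', 'e'] -> ['e', 'd', 'b']
'e': index 0 in ['e', 'd', 'b'] -> ['e', 'd', 'b']
'd': index 1 in ['e', 'd', 'b'] -> ['d', 'e', 'b']
'd': index 0 in ['d', 'e', 'b'] -> ['d', 'e', 'b']
'b': index 2 in ['d', 'e', 'b'] -> ['b', 'd', 'e']
'e': index 2 in ['b', 'd', 'e'] -> ['e', 'b', 'd']
'b': index 1 in ['e', 'b', 'd'] -> ['b', 'e', 'd']


Output: [1, 1, 1, 0, 2, 0, 1, 0, 2, 2, 1]


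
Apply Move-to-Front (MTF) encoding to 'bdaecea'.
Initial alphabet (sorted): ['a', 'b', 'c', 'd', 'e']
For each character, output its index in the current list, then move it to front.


MTF encoding:
'b': index 1 in ['a', 'b', 'c', 'd', 'e'] -> ['b', 'a', 'c', 'd', 'e']
'd': index 3 in ['b', 'a', 'c', 'd', 'e'] -> ['d', 'b', 'a', 'c', 'e']
'a': index 2 in ['d', 'b', 'a', 'c', 'e'] -> ['a', 'd', 'b', 'c', 'e']
'e': index 4 in ['a', 'd', 'b', 'c', 'e'] -> ['e', 'a', 'd', 'b', 'c']
'c': index 4 in ['e', 'a', 'd', 'b', 'c'] -> ['c', 'e', 'a', 'd', 'b']
'e': index 1 in ['c', 'e', 'a', 'd', 'b'] -> ['e', 'c', 'a', 'd', 'b']
'a': index 2 in ['e', 'c', 'a', 'd', 'b'] -> ['a', 'e', 'c', 'd', 'b']


Output: [1, 3, 2, 4, 4, 1, 2]


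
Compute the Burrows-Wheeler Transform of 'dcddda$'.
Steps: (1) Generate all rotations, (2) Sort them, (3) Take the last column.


Rotations (sorted):
  0: $dcddda -> last char: a
  1: a$dcddd -> last char: d
  2: cddda$d -> last char: d
  3: da$dcdd -> last char: d
  4: dcddda$ -> last char: $
  5: dda$dcd -> last char: d
  6: ddda$dc -> last char: c


BWT = addd$dc


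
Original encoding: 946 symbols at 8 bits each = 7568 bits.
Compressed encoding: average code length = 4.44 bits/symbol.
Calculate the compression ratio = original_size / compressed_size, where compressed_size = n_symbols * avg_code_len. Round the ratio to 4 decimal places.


original_size = n_symbols * orig_bits = 946 * 8 = 7568 bits
compressed_size = n_symbols * avg_code_len = 946 * 4.44 = 4200.24 bits
ratio = original_size / compressed_size = 7568 / 4200.24 = 1.8018

Compression ratio = 1.8018


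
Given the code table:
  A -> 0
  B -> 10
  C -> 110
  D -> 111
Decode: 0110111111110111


Decoding:
0 -> A
110 -> C
111 -> D
111 -> D
110 -> C
111 -> D


Result: ACDDCD


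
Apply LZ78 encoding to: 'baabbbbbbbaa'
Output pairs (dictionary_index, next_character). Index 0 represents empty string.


LZ78 encoding steps:
Dictionary: {0: ''}
Step 1: w='' (idx 0), next='b' -> output (0, 'b'), add 'b' as idx 1
Step 2: w='' (idx 0), next='a' -> output (0, 'a'), add 'a' as idx 2
Step 3: w='a' (idx 2), next='b' -> output (2, 'b'), add 'ab' as idx 3
Step 4: w='b' (idx 1), next='b' -> output (1, 'b'), add 'bb' as idx 4
Step 5: w='bb' (idx 4), next='b' -> output (4, 'b'), add 'bbb' as idx 5
Step 6: w='b' (idx 1), next='a' -> output (1, 'a'), add 'ba' as idx 6
Step 7: w='a' (idx 2), end of input -> output (2, '')


Encoded: [(0, 'b'), (0, 'a'), (2, 'b'), (1, 'b'), (4, 'b'), (1, 'a'), (2, '')]


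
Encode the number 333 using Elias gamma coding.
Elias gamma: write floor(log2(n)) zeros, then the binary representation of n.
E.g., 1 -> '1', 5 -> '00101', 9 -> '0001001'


num_bits = floor(log2(333)) + 1 = 9
leading_zeros = num_bits - 1 = 8
binary(333) = 101001101

Elias gamma(333) = '00000000' + '101001101' = 00000000101001101 (17 bits)


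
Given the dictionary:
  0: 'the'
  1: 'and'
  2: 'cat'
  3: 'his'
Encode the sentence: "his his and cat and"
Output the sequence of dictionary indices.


Look up each word in the dictionary:
  'his' -> 3
  'his' -> 3
  'and' -> 1
  'cat' -> 2
  'and' -> 1

Encoded: [3, 3, 1, 2, 1]


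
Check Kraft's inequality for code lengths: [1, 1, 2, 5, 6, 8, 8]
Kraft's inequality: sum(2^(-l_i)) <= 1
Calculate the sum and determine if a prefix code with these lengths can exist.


Sum = 2^(-1) + 2^(-1) + 2^(-2) + 2^(-5) + 2^(-6) + 2^(-8) + 2^(-8)
    = 0.5 + 0.5 + 0.25 + 0.03125 + 0.015625 + 0.00390625 + 0.00390625
    = 334/256 = 1.3046875
Since 1.3046875 > 1, Kraft's inequality is NOT satisfied.
A prefix code with these lengths CANNOT exist.

Kraft sum = 1.3046875. Not satisfied.


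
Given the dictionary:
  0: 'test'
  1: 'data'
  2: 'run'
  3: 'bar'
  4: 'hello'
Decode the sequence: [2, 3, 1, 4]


Look up each index in the dictionary:
  2 -> 'run'
  3 -> 'bar'
  1 -> 'data'
  4 -> 'hello'

Decoded: "run bar data hello"


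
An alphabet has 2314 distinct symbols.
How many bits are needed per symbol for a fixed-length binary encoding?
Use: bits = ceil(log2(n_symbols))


log2(2314) = 11.1762
Bracket: 2^11 = 2048 < 2314 <= 2^12 = 4096
So ceil(log2(2314)) = 12

bits = ceil(log2(2314)) = ceil(11.1762) = 12 bits


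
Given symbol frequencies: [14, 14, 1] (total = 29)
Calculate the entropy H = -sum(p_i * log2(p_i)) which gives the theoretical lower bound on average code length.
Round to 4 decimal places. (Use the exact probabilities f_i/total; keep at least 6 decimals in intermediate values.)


Per-symbol terms -p_i * log2(p_i) with p_i = f_i/29:
  p = 14/29 = 0.482759: log2(p) = -1.050626, -p*log2(p) = 0.507199
  p = 14/29 = 0.482759: log2(p) = -1.050626, -p*log2(p) = 0.507199
  p = 1/29 = 0.034483: log2(p) = -4.857981, -p*log2(p) = 0.167517
H = 0.507199 + 0.507199 + 0.167517 = 1.181915

H = 1.1819 bits/symbol


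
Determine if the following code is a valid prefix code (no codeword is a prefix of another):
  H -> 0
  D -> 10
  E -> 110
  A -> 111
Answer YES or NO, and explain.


Checking each pair (does one codeword prefix another?):
  H='0' vs D='10': no prefix
  H='0' vs E='110': no prefix
  H='0' vs A='111': no prefix
  D='10' vs H='0': no prefix
  D='10' vs E='110': no prefix
  D='10' vs A='111': no prefix
  E='110' vs H='0': no prefix
  E='110' vs D='10': no prefix
  E='110' vs A='111': no prefix
  A='111' vs H='0': no prefix
  A='111' vs D='10': no prefix
  A='111' vs E='110': no prefix
No violation found over all pairs.

YES -- this is a valid prefix code. No codeword is a prefix of any other codeword.


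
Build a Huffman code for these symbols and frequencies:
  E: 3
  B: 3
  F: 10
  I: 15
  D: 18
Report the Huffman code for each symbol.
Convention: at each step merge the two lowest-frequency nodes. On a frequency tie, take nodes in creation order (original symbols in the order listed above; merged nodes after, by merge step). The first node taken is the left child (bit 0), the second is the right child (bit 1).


Huffman tree construction:
Step 1: Merge E(3) + B(3) = 6
Step 2: Merge (E+B)(6) + F(10) = 16
Step 3: Merge I(15) + ((E+B)+F)(16) = 31
Step 4: Merge D(18) + (I+((E+B)+F))(31) = 49
Read each symbol's code off the tree from the root (left child = 0, right child = 1).

Codes:
  E: 1100 (length 4)
  B: 1101 (length 4)
  F: 111 (length 3)
  I: 10 (length 2)
  D: 0 (length 1)
Average code length: 102/49 = 2.0816 bits/symbol


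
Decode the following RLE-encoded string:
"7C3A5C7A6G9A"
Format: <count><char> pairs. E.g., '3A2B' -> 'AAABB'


Expanding each <count><char> pair:
  7C -> 'CCCCCCC'
  3A -> 'AAA'
  5C -> 'CCCCC'
  7A -> 'AAAAAAA'
  6G -> 'GGGGGG'
  9A -> 'AAAAAAAAA'

Decoded = CCCCCCCAAACCCCCAAAAAAAGGGGGGAAAAAAAAA


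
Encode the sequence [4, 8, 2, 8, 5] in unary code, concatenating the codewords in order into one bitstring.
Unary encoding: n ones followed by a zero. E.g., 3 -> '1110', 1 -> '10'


Encode each number as n ones followed by a terminating 0:
  4 -> 11110 (5 bits)
  8 -> 111111110 (9 bits)
  2 -> 110 (3 bits)
  8 -> 111111110 (9 bits)
  5 -> 111110 (6 bits)
Total length = 5 + 9 + 3 + 9 + 6 = 32 bits.

Unary([4, 8, 2, 8, 5]) = 11110111111110110111111110111110 (32 bits)


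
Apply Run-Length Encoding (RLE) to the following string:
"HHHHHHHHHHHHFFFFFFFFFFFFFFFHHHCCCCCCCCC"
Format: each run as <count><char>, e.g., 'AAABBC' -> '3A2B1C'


Scanning runs left to right:
  i=0: run of 'H' x 12 -> '12H'
  i=12: run of 'F' x 15 -> '15F'
  i=27: run of 'H' x 3 -> '3H'
  i=30: run of 'C' x 9 -> '9C'

RLE = 12H15F3H9C


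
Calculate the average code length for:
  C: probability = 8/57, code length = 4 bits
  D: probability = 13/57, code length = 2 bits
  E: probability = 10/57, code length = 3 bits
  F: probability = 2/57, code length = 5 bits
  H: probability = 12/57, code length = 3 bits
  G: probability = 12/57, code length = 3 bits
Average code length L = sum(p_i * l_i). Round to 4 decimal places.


Weighted contributions p_i * l_i:
  C: (8/57) * 4 = 32/57
  D: (13/57) * 2 = 26/57
  E: (10/57) * 3 = 30/57
  F: (2/57) * 5 = 10/57
  H: (12/57) * 3 = 36/57
  G: (12/57) * 3 = 36/57
Sum = (32 + 26 + 30 + 10 + 36 + 36)/57 = 170/57

L = 170/57 = 2.9825 bits/symbol


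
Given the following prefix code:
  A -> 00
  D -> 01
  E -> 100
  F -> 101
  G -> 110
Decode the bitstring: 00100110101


Decoding step by step:
Bits 00 -> A
Bits 100 -> E
Bits 110 -> G
Bits 101 -> F


Decoded message: AEGF


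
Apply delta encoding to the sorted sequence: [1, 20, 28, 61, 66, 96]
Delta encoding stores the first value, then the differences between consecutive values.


First value: 1
Deltas:
  20 - 1 = 19
  28 - 20 = 8
  61 - 28 = 33
  66 - 61 = 5
  96 - 66 = 30


Delta encoded: [1, 19, 8, 33, 5, 30]


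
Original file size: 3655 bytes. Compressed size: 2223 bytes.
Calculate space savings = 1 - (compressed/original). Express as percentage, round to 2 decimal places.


ratio = compressed/original = 2223/3655 = 0.608208
savings = 1 - ratio = 1 - 0.608208 = 0.391792
as a percentage: 0.391792 * 100 = 39.18%

Space savings = 1 - 2223/3655 = 39.18%


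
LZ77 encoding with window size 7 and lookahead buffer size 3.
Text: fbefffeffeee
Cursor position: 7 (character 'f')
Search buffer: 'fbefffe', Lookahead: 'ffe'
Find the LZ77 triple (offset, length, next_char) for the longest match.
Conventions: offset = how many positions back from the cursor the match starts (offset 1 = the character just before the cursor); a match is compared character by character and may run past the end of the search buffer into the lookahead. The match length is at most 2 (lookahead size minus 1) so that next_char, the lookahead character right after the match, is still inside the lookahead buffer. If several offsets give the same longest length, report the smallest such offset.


Try each offset into the search buffer:
  offset=1 (pos 6, char 'e'): match length 0
  offset=2 (pos 5, char 'f'): match length 1
  offset=3 (pos 4, char 'f'): match length 2
  offset=4 (pos 3, char 'f'): match length 2
  offset=5 (pos 2, char 'e'): match length 0
  offset=6 (pos 1, char 'b'): match length 0
  offset=7 (pos 0, char 'f'): match length 1
Longest match has length 2, found at offsets 3, 4; take the smallest, offset 3.
next_char = character at position 7 + 2 = 9 -> 'e'

Best match: offset=3, length=2 (matching 'ff' starting at position 4)
LZ77 triple: (3, 2, 'e')


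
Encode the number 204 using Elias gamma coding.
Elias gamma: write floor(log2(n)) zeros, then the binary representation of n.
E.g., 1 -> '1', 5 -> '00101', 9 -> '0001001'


num_bits = floor(log2(204)) + 1 = 8
leading_zeros = num_bits - 1 = 7
binary(204) = 11001100

Elias gamma(204) = '0000000' + '11001100' = 000000011001100 (15 bits)


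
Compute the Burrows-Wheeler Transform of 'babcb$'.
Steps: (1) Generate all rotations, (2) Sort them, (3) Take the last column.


Rotations (sorted):
  0: $babcb -> last char: b
  1: abcb$b -> last char: b
  2: b$babc -> last char: c
  3: babcb$ -> last char: $
  4: bcb$ba -> last char: a
  5: cb$bab -> last char: b


BWT = bbc$ab
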